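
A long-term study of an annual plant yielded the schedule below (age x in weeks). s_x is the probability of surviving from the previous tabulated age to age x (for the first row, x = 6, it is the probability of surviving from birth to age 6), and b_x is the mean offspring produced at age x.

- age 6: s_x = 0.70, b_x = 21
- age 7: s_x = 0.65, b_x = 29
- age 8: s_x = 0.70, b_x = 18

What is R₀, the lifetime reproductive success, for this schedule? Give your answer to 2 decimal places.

33.63

Survivorship from birth: l_x = s_6·s_7·…·s_x.
  l_6 = 0.70000
  l_7 = 0.45500
  l_8 = 0.31850
R₀ = Σ l_x b_x:
  age 6: 0.70000 × 21 = 14.7000
  age 7: 0.45500 × 29 = 13.1950
  age 8: 0.31850 × 18 = 5.7330
R₀ = 14.7000 + 13.1950 + 5.7330 = 33.6280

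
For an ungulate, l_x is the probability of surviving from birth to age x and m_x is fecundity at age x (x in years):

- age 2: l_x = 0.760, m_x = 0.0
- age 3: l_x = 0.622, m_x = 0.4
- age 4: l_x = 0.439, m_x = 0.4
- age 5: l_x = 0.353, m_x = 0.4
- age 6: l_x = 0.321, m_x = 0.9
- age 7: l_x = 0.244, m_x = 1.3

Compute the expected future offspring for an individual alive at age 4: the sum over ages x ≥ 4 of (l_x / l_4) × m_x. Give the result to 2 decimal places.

l_4 = 0.439. Conditional survival from age 4 to x is l_x / l_4.
  x=4: (0.439/0.439) × 0.4 = 0.4000
  x=5: (0.353/0.439) × 0.4 = 0.3216
  x=6: (0.321/0.439) × 0.9 = 0.6581
  x=7: (0.244/0.439) × 1.3 = 0.7226
Sum = 0.4000 + 0.3216 + 0.6581 + 0.7226 = 2.1023

2.10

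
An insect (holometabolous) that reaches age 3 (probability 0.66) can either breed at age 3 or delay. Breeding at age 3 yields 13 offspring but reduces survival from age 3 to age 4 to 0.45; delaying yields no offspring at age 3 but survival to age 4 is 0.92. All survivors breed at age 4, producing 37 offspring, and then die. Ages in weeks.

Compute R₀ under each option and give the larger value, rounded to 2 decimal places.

breed at age 3: R₀ = 0.66 × (13 + 0.45 × 37) = 0.66 × 29.6500 = 19.5690
delay to age 4: R₀ = 0.66 × (0.92 × 37) = 0.66 × 34.0400 = 22.4664
Higher: delay to age 4 (22.4664).

22.47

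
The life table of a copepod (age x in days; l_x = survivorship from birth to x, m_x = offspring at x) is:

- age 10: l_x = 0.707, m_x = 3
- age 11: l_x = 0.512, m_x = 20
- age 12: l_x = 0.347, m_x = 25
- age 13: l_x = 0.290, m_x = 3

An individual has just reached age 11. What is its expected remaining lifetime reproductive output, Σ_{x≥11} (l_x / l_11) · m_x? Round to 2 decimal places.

l_11 = 0.512. Conditional survival from age 11 to x is l_x / l_11.
  x=11: (0.512/0.512) × 20 = 20.0000
  x=12: (0.347/0.512) × 25 = 16.9434
  x=13: (0.290/0.512) × 3 = 1.6992
Sum = 20.0000 + 16.9434 + 1.6992 = 38.6426

38.64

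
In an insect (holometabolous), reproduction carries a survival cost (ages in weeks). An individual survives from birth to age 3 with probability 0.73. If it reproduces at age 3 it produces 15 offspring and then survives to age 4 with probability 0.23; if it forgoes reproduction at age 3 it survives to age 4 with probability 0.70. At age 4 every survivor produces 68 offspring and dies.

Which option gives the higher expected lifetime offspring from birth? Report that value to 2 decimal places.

breed at age 3: R₀ = 0.73 × (15 + 0.23 × 68) = 0.73 × 30.6400 = 22.3672
delay to age 4: R₀ = 0.73 × (0.70 × 68) = 0.73 × 47.6000 = 34.7480
Higher: delay to age 4 (34.7480).

34.75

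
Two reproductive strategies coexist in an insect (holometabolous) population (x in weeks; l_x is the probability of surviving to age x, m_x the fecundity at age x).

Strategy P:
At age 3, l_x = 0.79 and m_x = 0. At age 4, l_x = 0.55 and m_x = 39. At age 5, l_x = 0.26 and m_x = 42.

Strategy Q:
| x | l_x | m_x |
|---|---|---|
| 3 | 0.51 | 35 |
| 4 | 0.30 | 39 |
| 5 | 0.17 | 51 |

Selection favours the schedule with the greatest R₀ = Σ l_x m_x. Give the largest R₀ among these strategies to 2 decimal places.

Strategy P: R₀ = 0.79×0 + 0.55×39 + 0.26×42 = 32.3700
Strategy Q: R₀ = 0.51×35 + 0.30×39 + 0.17×51 = 38.2200
Highest R₀: strategy Q with 38.2200.

38.22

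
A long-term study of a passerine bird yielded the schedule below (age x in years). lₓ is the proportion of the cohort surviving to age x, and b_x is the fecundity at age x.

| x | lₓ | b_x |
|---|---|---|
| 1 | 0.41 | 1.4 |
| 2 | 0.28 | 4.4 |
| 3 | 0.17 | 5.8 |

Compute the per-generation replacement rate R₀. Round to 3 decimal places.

R₀ = Σ lₓ b_x:
  age 1: 0.41 × 1.4 = 0.5740
  age 2: 0.28 × 4.4 = 1.2320
  age 3: 0.17 × 5.8 = 0.9860
R₀ = 0.5740 + 1.2320 + 0.9860 = 2.7920

2.792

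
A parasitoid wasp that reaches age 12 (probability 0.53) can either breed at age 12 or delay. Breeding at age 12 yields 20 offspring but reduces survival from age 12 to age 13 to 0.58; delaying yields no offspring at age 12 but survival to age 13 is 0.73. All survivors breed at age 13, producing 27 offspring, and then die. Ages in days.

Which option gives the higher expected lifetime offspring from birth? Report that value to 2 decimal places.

18.90

breed at age 12: R₀ = 0.53 × (20 + 0.58 × 27) = 0.53 × 35.6600 = 18.8998
delay to age 13: R₀ = 0.53 × (0.73 × 27) = 0.53 × 19.7100 = 10.4463
Higher: breed at age 12 (18.8998).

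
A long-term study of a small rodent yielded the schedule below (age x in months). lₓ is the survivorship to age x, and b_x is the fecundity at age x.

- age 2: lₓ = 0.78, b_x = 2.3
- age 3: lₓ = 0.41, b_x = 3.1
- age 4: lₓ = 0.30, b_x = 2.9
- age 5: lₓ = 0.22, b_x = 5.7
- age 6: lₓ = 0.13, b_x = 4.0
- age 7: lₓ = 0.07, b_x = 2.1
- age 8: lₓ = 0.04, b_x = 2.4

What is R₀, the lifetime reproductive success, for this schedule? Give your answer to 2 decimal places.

5.95

R₀ = Σ lₓ b_x:
  age 2: 0.78 × 2.3 = 1.7940
  age 3: 0.41 × 3.1 = 1.2710
  age 4: 0.30 × 2.9 = 0.8700
  age 5: 0.22 × 5.7 = 1.2540
  age 6: 0.13 × 4.0 = 0.5200
  age 7: 0.07 × 2.1 = 0.1470
  age 8: 0.04 × 2.4 = 0.0960
R₀ = 1.7940 + 1.2710 + 0.8700 + 1.2540 + 0.5200 + 0.1470 + 0.0960 = 5.9520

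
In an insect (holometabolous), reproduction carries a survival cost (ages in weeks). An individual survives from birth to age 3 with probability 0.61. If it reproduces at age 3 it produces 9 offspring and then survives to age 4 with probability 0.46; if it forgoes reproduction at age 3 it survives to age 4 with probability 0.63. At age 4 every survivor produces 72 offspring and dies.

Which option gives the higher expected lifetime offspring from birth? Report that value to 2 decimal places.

27.67

breed at age 3: R₀ = 0.61 × (9 + 0.46 × 72) = 0.61 × 42.1200 = 25.6932
delay to age 4: R₀ = 0.61 × (0.63 × 72) = 0.61 × 45.3600 = 27.6696
Higher: delay to age 4 (27.6696).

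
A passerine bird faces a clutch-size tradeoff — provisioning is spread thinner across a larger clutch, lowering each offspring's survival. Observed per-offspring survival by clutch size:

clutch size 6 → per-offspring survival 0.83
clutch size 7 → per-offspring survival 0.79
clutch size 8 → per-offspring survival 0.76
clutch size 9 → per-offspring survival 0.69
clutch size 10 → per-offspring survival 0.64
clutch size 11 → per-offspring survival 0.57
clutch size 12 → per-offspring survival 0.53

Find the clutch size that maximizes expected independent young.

Expected independent young = c × s(c):
  c=6: 6 × 0.83 = 4.980
  c=7: 7 × 0.79 = 5.530
  c=8: 8 × 0.76 = 6.080
  c=9: 9 × 0.69 = 6.210
  c=10: 10 × 0.64 = 6.400
  c=11: 11 × 0.57 = 6.270
  c=12: 12 × 0.53 = 6.360
Maximum at c = 10 (6.400 independent young).

10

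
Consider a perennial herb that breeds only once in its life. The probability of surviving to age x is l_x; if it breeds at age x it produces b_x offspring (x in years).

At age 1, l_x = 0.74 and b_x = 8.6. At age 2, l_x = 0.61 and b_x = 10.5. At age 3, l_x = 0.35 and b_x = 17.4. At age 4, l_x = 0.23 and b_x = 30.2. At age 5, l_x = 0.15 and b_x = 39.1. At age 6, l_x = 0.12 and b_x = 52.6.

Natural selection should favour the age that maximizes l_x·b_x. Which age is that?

4

Expected offspring if breeding at age x = l_x × b_x:
  age 1: 0.74 × 8.6 = 6.364
  age 2: 0.61 × 10.5 = 6.405
  age 3: 0.35 × 17.4 = 6.090
  age 4: 0.23 × 30.2 = 6.946
  age 5: 0.15 × 39.1 = 5.865
  age 6: 0.12 × 52.6 = 6.312
Maximum at age 4 (6.946).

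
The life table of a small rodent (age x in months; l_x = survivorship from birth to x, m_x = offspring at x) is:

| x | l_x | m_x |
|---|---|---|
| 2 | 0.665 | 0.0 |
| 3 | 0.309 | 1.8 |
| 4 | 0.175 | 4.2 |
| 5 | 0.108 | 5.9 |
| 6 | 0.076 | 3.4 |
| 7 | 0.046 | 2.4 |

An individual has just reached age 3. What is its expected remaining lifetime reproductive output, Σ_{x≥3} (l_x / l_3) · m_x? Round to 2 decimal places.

7.43

l_3 = 0.309. Conditional survival from age 3 to x is l_x / l_3.
  x=3: (0.309/0.309) × 1.8 = 1.8000
  x=4: (0.175/0.309) × 4.2 = 2.3786
  x=5: (0.108/0.309) × 5.9 = 2.0621
  x=6: (0.076/0.309) × 3.4 = 0.8362
  x=7: (0.046/0.309) × 2.4 = 0.3573
Sum = 1.8000 + 2.3786 + 2.0621 + 0.8362 + 0.3573 = 7.4343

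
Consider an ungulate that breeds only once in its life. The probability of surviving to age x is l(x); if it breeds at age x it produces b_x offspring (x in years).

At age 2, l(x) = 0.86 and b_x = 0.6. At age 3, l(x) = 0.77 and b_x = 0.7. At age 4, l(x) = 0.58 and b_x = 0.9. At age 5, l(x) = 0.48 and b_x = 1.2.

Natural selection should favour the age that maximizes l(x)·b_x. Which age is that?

Expected offspring if breeding at age x = l(x) × b_x:
  age 2: 0.86 × 0.6 = 0.516
  age 3: 0.77 × 0.7 = 0.539
  age 4: 0.58 × 0.9 = 0.522
  age 5: 0.48 × 1.2 = 0.576
Maximum at age 5 (0.576).

5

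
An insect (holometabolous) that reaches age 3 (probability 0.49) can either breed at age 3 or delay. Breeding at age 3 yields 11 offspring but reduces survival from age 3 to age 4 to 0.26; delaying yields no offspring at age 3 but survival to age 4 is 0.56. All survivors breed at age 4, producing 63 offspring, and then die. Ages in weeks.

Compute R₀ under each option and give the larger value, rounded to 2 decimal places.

breed at age 3: R₀ = 0.49 × (11 + 0.26 × 63) = 0.49 × 27.3800 = 13.4162
delay to age 4: R₀ = 0.49 × (0.56 × 63) = 0.49 × 35.2800 = 17.2872
Higher: delay to age 4 (17.2872).

17.29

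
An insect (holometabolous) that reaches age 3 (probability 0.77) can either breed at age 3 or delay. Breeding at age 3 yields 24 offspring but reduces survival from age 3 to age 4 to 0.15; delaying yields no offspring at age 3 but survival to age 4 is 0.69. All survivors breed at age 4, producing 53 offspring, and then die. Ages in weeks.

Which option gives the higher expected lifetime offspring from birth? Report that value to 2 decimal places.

breed at age 3: R₀ = 0.77 × (24 + 0.15 × 53) = 0.77 × 31.9500 = 24.6015
delay to age 4: R₀ = 0.77 × (0.69 × 53) = 0.77 × 36.5700 = 28.1589
Higher: delay to age 4 (28.1589).

28.16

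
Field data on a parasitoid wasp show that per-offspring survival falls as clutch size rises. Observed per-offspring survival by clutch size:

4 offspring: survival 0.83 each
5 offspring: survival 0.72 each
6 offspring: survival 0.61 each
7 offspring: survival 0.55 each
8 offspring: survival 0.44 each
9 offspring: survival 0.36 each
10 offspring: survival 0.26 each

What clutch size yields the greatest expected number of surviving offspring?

7

Expected surviving offspring = c × s(c):
  c=4: 4 × 0.83 = 3.320
  c=5: 5 × 0.72 = 3.600
  c=6: 6 × 0.61 = 3.660
  c=7: 7 × 0.55 = 3.850
  c=8: 8 × 0.44 = 3.520
  c=9: 9 × 0.36 = 3.240
  c=10: 10 × 0.26 = 2.600
Maximum at c = 7 (3.850 surviving offspring).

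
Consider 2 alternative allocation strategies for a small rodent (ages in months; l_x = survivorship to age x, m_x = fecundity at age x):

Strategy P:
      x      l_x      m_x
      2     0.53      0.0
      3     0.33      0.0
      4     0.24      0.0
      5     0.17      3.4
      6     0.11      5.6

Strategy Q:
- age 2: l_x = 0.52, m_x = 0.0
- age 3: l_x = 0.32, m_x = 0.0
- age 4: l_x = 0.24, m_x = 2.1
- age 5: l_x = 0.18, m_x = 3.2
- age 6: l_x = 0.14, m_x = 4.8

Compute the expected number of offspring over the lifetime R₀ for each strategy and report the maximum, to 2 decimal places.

1.75

Strategy P: R₀ = 0.53×0.0 + 0.33×0.0 + 0.24×0.0 + 0.17×3.4 + 0.11×5.6 = 1.1940
Strategy Q: R₀ = 0.52×0.0 + 0.32×0.0 + 0.24×2.1 + 0.18×3.2 + 0.14×4.8 = 1.7520
Highest R₀: strategy Q with 1.7520.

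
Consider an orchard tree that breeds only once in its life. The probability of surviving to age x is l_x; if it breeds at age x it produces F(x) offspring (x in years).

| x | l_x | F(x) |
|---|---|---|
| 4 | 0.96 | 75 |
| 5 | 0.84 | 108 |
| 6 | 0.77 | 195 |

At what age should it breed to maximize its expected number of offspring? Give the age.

6

Expected offspring if breeding at age x = l_x × F(x):
  age 4: 0.96 × 75 = 72.000
  age 5: 0.84 × 108 = 90.720
  age 6: 0.77 × 195 = 150.150
Maximum at age 6 (150.150).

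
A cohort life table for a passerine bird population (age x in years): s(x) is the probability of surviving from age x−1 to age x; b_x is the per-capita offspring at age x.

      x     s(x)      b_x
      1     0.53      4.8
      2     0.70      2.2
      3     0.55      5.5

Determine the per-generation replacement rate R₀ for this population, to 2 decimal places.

Survivorship from birth: l_x = s_1·s_2·…·s_x.
  l_1 = 0.53000
  l_2 = 0.37100
  l_3 = 0.20405
R₀ = Σ l_x b_x:
  age 1: 0.53000 × 4.8 = 2.5440
  age 2: 0.37100 × 2.2 = 0.8162
  age 3: 0.20405 × 5.5 = 1.1223
R₀ = 2.5440 + 0.8162 + 1.1223 = 4.4825

4.48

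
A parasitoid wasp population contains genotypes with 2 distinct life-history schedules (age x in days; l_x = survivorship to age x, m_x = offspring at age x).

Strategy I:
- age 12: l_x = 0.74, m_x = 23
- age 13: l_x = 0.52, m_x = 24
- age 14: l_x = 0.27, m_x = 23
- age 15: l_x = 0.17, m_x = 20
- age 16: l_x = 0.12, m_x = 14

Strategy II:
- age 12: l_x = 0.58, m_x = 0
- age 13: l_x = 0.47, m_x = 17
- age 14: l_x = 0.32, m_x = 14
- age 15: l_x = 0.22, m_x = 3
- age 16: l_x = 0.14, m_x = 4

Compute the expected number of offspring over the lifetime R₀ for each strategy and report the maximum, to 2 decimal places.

Strategy I: R₀ = 0.74×23 + 0.52×24 + 0.27×23 + 0.17×20 + 0.12×14 = 40.7900
Strategy II: R₀ = 0.58×0 + 0.47×17 + 0.32×14 + 0.22×3 + 0.14×4 = 13.6900
Highest R₀: strategy I with 40.7900.

40.79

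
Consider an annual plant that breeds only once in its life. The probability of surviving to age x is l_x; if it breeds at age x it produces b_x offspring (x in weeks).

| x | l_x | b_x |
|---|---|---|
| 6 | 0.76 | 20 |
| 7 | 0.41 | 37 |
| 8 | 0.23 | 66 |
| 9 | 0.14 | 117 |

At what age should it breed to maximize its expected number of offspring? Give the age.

Expected offspring if breeding at age x = l_x × b_x:
  age 6: 0.76 × 20 = 15.200
  age 7: 0.41 × 37 = 15.170
  age 8: 0.23 × 66 = 15.180
  age 9: 0.14 × 117 = 16.380
Maximum at age 9 (16.380).

9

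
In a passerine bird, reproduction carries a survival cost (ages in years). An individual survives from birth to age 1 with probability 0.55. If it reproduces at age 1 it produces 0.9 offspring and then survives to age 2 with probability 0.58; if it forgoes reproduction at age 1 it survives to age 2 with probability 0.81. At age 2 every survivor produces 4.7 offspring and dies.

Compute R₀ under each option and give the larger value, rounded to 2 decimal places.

2.09

breed at age 1: R₀ = 0.55 × (0.9 + 0.58 × 4.7) = 0.55 × 3.6260 = 1.9943
delay to age 2: R₀ = 0.55 × (0.81 × 4.7) = 0.55 × 3.8070 = 2.0939
Higher: delay to age 2 (2.0939).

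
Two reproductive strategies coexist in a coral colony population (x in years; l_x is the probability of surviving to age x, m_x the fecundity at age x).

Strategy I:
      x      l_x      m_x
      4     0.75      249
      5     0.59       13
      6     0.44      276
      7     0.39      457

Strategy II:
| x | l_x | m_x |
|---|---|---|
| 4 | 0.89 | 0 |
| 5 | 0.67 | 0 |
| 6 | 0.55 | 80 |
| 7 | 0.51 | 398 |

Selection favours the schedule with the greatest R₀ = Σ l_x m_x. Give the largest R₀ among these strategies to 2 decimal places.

Strategy I: R₀ = 0.75×249 + 0.59×13 + 0.44×276 + 0.39×457 = 494.0900
Strategy II: R₀ = 0.89×0 + 0.67×0 + 0.55×80 + 0.51×398 = 246.9800
Highest R₀: strategy I with 494.0900.

494.09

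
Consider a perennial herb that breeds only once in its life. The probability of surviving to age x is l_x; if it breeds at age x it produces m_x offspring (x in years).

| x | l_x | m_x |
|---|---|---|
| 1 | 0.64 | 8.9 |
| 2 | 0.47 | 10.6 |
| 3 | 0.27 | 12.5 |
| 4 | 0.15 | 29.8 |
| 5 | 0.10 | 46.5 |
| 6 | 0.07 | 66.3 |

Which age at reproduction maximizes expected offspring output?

Expected offspring if breeding at age x = l_x × m_x:
  age 1: 0.64 × 8.9 = 5.696
  age 2: 0.47 × 10.6 = 4.982
  age 3: 0.27 × 12.5 = 3.375
  age 4: 0.15 × 29.8 = 4.470
  age 5: 0.10 × 46.5 = 4.650
  age 6: 0.07 × 66.3 = 4.641
Maximum at age 1 (5.696).

1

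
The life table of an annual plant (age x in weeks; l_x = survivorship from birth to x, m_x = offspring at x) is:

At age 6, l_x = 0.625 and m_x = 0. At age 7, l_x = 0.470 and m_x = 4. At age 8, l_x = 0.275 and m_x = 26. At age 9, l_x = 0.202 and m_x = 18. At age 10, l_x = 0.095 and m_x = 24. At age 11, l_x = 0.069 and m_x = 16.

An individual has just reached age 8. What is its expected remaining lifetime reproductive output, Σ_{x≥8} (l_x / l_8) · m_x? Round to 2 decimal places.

l_8 = 0.275. Conditional survival from age 8 to x is l_x / l_8.
  x=8: (0.275/0.275) × 26 = 26.0000
  x=9: (0.202/0.275) × 18 = 13.2218
  x=10: (0.095/0.275) × 24 = 8.2909
  x=11: (0.069/0.275) × 16 = 4.0145
Sum = 26.0000 + 13.2218 + 8.2909 + 4.0145 = 51.5273

51.53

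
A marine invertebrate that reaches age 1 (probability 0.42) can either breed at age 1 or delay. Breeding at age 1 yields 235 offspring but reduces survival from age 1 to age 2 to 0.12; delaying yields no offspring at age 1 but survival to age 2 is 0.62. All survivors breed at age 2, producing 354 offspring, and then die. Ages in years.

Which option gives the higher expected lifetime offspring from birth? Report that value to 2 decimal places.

breed at age 1: R₀ = 0.42 × (235 + 0.12 × 354) = 0.42 × 277.4800 = 116.5416
delay to age 2: R₀ = 0.42 × (0.62 × 354) = 0.42 × 219.4800 = 92.1816
Higher: breed at age 1 (116.5416).

116.54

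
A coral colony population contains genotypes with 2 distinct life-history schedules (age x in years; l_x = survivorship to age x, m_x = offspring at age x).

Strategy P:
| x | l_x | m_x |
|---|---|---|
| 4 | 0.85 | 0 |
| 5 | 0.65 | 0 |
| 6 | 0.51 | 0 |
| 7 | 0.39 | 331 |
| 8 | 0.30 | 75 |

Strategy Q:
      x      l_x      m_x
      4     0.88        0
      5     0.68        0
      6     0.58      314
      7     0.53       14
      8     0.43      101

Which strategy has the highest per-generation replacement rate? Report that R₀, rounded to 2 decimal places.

232.97

Strategy P: R₀ = 0.85×0 + 0.65×0 + 0.51×0 + 0.39×331 + 0.30×75 = 151.5900
Strategy Q: R₀ = 0.88×0 + 0.68×0 + 0.58×314 + 0.53×14 + 0.43×101 = 232.9700
Highest R₀: strategy Q with 232.9700.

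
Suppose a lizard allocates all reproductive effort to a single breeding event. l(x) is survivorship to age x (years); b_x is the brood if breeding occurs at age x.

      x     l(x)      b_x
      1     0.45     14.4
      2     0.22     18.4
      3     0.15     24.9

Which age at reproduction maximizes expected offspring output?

Expected offspring if breeding at age x = l(x) × b_x:
  age 1: 0.45 × 14.4 = 6.480
  age 2: 0.22 × 18.4 = 4.048
  age 3: 0.15 × 24.9 = 3.735
Maximum at age 1 (6.480).

1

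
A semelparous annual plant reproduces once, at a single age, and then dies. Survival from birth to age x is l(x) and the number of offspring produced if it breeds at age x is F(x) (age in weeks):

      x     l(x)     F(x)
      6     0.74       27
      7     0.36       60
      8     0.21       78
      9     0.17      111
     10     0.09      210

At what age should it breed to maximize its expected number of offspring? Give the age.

Expected offspring if breeding at age x = l(x) × F(x):
  age 6: 0.74 × 27 = 19.980
  age 7: 0.36 × 60 = 21.600
  age 8: 0.21 × 78 = 16.380
  age 9: 0.17 × 111 = 18.870
  age 10: 0.09 × 210 = 18.900
Maximum at age 7 (21.600).

7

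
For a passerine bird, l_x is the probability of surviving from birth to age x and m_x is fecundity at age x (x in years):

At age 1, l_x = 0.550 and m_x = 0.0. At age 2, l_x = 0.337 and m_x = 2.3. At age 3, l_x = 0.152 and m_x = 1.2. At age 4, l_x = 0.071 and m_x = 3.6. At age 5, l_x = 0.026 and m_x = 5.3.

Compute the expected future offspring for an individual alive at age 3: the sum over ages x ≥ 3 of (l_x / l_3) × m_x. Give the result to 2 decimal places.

3.79

l_3 = 0.152. Conditional survival from age 3 to x is l_x / l_3.
  x=3: (0.152/0.152) × 1.2 = 1.2000
  x=4: (0.071/0.152) × 3.6 = 1.6816
  x=5: (0.026/0.152) × 5.3 = 0.9066
Sum = 1.2000 + 1.6816 + 0.9066 = 3.7882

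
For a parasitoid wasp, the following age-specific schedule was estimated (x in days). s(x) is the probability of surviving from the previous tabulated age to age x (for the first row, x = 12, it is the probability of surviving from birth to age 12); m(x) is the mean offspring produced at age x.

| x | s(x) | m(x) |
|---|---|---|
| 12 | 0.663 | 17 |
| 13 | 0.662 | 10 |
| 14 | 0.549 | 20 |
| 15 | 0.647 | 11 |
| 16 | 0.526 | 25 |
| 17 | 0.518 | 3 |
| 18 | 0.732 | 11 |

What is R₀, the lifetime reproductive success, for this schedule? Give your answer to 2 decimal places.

Survivorship from birth: l_x = s_12·s_13·…·s_x.
  l_12 = 0.66300
  l_13 = 0.43891
  l_14 = 0.24096
  l_15 = 0.15590
  l_16 = 0.08200
  l_17 = 0.04248
  l_18 = 0.03109
R₀ = Σ l_x m(x):
  age 12: 0.66300 × 17 = 11.2710
  age 13: 0.43891 × 10 = 4.3891
  age 14: 0.24096 × 20 = 4.8192
  age 15: 0.15590 × 11 = 1.7149
  age 16: 0.08200 × 25 = 2.0500
  age 17: 0.04248 × 3 = 0.1274
  age 18: 0.03109 × 11 = 0.3420
R₀ = 11.2710 + 4.3891 + 4.8192 + 1.7149 + 2.0500 + 0.1274 + 0.3420 = 24.7136

24.71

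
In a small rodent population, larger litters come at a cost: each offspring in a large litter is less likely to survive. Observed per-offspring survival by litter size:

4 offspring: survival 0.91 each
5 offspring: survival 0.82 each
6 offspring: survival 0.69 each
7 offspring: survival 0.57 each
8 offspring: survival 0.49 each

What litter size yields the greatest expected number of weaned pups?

6

Expected weaned pups = c × s(c):
  c=4: 4 × 0.91 = 3.640
  c=5: 5 × 0.82 = 4.100
  c=6: 6 × 0.69 = 4.140
  c=7: 7 × 0.57 = 3.990
  c=8: 8 × 0.49 = 3.920
Maximum at c = 6 (4.140 weaned pups).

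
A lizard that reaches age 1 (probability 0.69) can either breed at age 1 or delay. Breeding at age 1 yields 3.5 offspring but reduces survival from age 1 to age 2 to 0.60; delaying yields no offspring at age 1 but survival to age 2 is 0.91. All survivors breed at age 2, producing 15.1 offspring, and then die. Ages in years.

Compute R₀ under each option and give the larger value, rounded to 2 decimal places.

9.48

breed at age 1: R₀ = 0.69 × (3.5 + 0.60 × 15.1) = 0.69 × 12.5600 = 8.6664
delay to age 2: R₀ = 0.69 × (0.91 × 15.1) = 0.69 × 13.7410 = 9.4813
Higher: delay to age 2 (9.4813).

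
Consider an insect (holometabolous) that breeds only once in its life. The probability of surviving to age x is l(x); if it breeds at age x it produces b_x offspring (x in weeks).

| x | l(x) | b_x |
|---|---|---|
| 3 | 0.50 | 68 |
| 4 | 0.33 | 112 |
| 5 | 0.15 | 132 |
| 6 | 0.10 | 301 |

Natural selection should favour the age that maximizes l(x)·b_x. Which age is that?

4

Expected offspring if breeding at age x = l(x) × b_x:
  age 3: 0.50 × 68 = 34.000
  age 4: 0.33 × 112 = 36.960
  age 5: 0.15 × 132 = 19.800
  age 6: 0.10 × 301 = 30.100
Maximum at age 4 (36.960).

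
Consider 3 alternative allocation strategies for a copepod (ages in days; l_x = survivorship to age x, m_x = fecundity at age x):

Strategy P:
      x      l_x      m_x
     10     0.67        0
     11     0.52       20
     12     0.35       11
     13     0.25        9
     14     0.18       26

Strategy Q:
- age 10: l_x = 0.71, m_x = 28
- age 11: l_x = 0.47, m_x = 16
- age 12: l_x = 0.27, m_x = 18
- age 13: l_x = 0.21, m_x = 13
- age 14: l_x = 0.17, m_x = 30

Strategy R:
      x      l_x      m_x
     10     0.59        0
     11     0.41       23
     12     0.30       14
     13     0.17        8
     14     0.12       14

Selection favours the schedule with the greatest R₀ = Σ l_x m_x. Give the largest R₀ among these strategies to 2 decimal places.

Strategy P: R₀ = 0.67×0 + 0.52×20 + 0.35×11 + 0.25×9 + 0.18×26 = 21.1800
Strategy Q: R₀ = 0.71×28 + 0.47×16 + 0.27×18 + 0.21×13 + 0.17×30 = 40.0900
Strategy R: R₀ = 0.59×0 + 0.41×23 + 0.30×14 + 0.17×8 + 0.12×14 = 16.6700
Highest R₀: strategy Q with 40.0900.

40.09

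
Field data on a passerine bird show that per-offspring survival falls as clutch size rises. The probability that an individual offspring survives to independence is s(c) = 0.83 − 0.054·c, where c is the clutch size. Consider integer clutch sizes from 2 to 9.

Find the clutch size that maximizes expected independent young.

Expected independent young = c × s(c):
  c=2: 2 × 0.722 = 1.444
  c=3: 3 × 0.668 = 2.004
  c=4: 4 × 0.614 = 2.456
  c=5: 5 × 0.560 = 2.800
  c=6: 6 × 0.506 = 3.036
  c=7: 7 × 0.452 = 3.164
  c=8: 8 × 0.398 = 3.184
  c=9: 9 × 0.344 = 3.096
Maximum at c = 8 (3.184 independent young).

8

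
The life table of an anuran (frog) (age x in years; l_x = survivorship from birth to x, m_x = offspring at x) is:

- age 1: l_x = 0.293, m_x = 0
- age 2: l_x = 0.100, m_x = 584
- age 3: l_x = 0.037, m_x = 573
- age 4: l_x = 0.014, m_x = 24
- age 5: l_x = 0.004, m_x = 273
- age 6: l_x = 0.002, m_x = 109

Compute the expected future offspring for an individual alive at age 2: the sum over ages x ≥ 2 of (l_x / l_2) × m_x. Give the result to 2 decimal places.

l_2 = 0.100. Conditional survival from age 2 to x is l_x / l_2.
  x=2: (0.100/0.100) × 584 = 584.0000
  x=3: (0.037/0.100) × 573 = 212.0100
  x=4: (0.014/0.100) × 24 = 3.3600
  x=5: (0.004/0.100) × 273 = 10.9200
  x=6: (0.002/0.100) × 109 = 2.1800
Sum = 584.0000 + 212.0100 + 3.3600 + 10.9200 + 2.1800 = 812.4700

812.47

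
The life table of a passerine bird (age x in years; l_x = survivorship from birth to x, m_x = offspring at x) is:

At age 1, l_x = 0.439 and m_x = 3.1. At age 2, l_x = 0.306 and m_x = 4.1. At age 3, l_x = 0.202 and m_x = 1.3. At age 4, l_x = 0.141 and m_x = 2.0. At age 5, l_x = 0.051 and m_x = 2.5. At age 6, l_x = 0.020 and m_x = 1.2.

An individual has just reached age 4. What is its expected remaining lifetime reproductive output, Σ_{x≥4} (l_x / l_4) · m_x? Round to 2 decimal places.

l_4 = 0.141. Conditional survival from age 4 to x is l_x / l_4.
  x=4: (0.141/0.141) × 2.0 = 2.0000
  x=5: (0.051/0.141) × 2.5 = 0.9043
  x=6: (0.020/0.141) × 1.2 = 0.1702
Sum = 2.0000 + 0.9043 + 0.1702 = 3.0745

3.07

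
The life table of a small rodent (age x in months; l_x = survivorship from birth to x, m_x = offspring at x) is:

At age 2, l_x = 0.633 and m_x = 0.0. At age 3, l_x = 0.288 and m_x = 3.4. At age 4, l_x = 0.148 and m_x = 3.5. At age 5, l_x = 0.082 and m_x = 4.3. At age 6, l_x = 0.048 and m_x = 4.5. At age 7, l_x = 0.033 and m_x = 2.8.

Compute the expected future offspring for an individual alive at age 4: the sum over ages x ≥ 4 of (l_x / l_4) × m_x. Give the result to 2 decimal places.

l_4 = 0.148. Conditional survival from age 4 to x is l_x / l_4.
  x=4: (0.148/0.148) × 3.5 = 3.5000
  x=5: (0.082/0.148) × 4.3 = 2.3824
  x=6: (0.048/0.148) × 4.5 = 1.4595
  x=7: (0.033/0.148) × 2.8 = 0.6243
Sum = 3.5000 + 2.3824 + 1.4595 + 0.6243 = 7.9662

7.97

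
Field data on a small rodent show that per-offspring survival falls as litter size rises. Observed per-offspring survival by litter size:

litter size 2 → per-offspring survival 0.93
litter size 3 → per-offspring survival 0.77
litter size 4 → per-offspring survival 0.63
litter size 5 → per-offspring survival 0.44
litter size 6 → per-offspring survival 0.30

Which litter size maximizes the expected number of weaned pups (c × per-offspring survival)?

Expected weaned pups = c × s(c):
  c=2: 2 × 0.93 = 1.860
  c=3: 3 × 0.77 = 2.310
  c=4: 4 × 0.63 = 2.520
  c=5: 5 × 0.44 = 2.200
  c=6: 6 × 0.30 = 1.800
Maximum at c = 4 (2.520 weaned pups).

4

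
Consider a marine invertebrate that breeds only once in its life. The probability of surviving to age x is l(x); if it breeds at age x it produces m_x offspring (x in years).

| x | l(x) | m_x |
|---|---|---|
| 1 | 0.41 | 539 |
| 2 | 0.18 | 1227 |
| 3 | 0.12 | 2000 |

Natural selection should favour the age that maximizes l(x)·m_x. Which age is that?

3

Expected offspring if breeding at age x = l(x) × m_x:
  age 1: 0.41 × 539 = 220.990
  age 2: 0.18 × 1227 = 220.860
  age 3: 0.12 × 2000 = 240.000
Maximum at age 3 (240.000).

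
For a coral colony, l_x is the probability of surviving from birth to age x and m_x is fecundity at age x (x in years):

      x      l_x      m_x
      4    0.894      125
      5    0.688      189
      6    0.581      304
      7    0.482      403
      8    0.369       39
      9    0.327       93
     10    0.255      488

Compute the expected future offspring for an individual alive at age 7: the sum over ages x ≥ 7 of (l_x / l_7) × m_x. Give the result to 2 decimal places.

l_7 = 0.482. Conditional survival from age 7 to x is l_x / l_7.
  x=7: (0.482/0.482) × 403 = 403.0000
  x=8: (0.369/0.482) × 39 = 29.8568
  x=9: (0.327/0.482) × 93 = 63.0934
  x=10: (0.255/0.482) × 488 = 258.1743
Sum = 403.0000 + 29.8568 + 63.0934 + 258.1743 = 754.1245

754.12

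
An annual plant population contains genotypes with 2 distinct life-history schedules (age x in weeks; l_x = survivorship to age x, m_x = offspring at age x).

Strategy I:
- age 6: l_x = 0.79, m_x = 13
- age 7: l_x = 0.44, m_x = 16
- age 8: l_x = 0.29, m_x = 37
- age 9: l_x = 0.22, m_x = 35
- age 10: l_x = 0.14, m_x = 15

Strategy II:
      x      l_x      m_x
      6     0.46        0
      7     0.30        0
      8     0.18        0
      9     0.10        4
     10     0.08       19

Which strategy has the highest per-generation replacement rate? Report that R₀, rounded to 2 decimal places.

Strategy I: R₀ = 0.79×13 + 0.44×16 + 0.29×37 + 0.22×35 + 0.14×15 = 37.8400
Strategy II: R₀ = 0.46×0 + 0.30×0 + 0.18×0 + 0.10×4 + 0.08×19 = 1.9200
Highest R₀: strategy I with 37.8400.

37.84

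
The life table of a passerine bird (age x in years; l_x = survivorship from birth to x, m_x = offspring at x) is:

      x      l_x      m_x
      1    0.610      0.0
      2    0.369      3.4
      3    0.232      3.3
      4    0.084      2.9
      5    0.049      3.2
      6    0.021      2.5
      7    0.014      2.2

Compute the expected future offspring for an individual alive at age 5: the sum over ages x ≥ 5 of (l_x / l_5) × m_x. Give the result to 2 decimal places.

4.90

l_5 = 0.049. Conditional survival from age 5 to x is l_x / l_5.
  x=5: (0.049/0.049) × 3.2 = 3.2000
  x=6: (0.021/0.049) × 2.5 = 1.0714
  x=7: (0.014/0.049) × 2.2 = 0.6286
Sum = 3.2000 + 1.0714 + 0.6286 = 4.9000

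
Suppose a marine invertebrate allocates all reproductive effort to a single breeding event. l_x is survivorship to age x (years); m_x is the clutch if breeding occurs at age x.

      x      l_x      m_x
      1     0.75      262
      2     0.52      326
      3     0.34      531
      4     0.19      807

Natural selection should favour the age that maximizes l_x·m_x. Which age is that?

Expected offspring if breeding at age x = l_x × m_x:
  age 1: 0.75 × 262 = 196.500
  age 2: 0.52 × 326 = 169.520
  age 3: 0.34 × 531 = 180.540
  age 4: 0.19 × 807 = 153.330
Maximum at age 1 (196.500).

1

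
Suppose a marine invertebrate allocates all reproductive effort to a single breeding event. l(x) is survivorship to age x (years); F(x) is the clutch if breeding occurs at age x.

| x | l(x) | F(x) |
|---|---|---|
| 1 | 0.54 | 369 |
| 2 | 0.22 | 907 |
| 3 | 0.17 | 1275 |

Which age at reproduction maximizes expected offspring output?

3

Expected offspring if breeding at age x = l(x) × F(x):
  age 1: 0.54 × 369 = 199.260
  age 2: 0.22 × 907 = 199.540
  age 3: 0.17 × 1275 = 216.750
Maximum at age 3 (216.750).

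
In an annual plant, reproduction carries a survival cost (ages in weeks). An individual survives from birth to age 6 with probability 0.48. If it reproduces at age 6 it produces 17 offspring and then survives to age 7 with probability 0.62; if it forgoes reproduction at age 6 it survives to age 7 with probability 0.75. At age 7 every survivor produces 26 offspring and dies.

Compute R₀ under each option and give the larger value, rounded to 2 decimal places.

breed at age 6: R₀ = 0.48 × (17 + 0.62 × 26) = 0.48 × 33.1200 = 15.8976
delay to age 7: R₀ = 0.48 × (0.75 × 26) = 0.48 × 19.5000 = 9.3600
Higher: breed at age 6 (15.8976).

15.90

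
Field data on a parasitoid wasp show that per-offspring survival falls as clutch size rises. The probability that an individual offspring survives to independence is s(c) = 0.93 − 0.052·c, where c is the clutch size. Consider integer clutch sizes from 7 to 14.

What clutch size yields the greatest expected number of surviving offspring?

Expected surviving offspring = c × s(c):
  c=7: 7 × 0.566 = 3.962
  c=8: 8 × 0.514 = 4.112
  c=9: 9 × 0.462 = 4.158
  c=10: 10 × 0.410 = 4.100
  c=11: 11 × 0.358 = 3.938
  c=12: 12 × 0.306 = 3.672
  c=13: 13 × 0.254 = 3.302
  c=14: 14 × 0.202 = 2.828
Maximum at c = 9 (4.158 surviving offspring).

9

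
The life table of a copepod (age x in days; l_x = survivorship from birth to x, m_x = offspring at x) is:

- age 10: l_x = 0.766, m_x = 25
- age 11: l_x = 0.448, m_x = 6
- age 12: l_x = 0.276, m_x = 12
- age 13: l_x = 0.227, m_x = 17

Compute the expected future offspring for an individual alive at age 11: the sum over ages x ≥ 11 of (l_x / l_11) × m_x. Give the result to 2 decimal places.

l_11 = 0.448. Conditional survival from age 11 to x is l_x / l_11.
  x=11: (0.448/0.448) × 6 = 6.0000
  x=12: (0.276/0.448) × 12 = 7.3929
  x=13: (0.227/0.448) × 17 = 8.6138
Sum = 6.0000 + 7.3929 + 8.6138 = 22.0067

22.01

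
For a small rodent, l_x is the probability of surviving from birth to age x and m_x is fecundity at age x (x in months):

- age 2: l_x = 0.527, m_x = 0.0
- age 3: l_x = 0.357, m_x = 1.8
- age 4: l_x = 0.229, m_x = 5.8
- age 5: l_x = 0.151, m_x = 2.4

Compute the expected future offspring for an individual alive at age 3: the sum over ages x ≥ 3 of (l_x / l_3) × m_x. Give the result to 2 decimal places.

6.54

l_3 = 0.357. Conditional survival from age 3 to x is l_x / l_3.
  x=3: (0.357/0.357) × 1.8 = 1.8000
  x=4: (0.229/0.357) × 5.8 = 3.7204
  x=5: (0.151/0.357) × 2.4 = 1.0151
Sum = 1.8000 + 3.7204 + 1.0151 = 6.5356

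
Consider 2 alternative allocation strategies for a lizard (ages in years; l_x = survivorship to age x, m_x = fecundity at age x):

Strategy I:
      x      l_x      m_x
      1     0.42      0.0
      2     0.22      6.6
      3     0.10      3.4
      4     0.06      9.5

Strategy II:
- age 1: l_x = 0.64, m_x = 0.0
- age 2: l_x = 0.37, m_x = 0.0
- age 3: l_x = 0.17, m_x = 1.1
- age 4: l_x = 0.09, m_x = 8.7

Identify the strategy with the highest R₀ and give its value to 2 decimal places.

Strategy I: R₀ = 0.42×0.0 + 0.22×6.6 + 0.10×3.4 + 0.06×9.5 = 2.3620
Strategy II: R₀ = 0.64×0.0 + 0.37×0.0 + 0.17×1.1 + 0.09×8.7 = 0.9700
Highest R₀: strategy I with 2.3620.

2.36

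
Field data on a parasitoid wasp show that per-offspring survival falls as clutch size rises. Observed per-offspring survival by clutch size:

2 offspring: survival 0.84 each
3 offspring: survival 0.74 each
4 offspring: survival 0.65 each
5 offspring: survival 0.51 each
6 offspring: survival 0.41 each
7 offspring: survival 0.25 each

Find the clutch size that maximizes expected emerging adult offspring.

4

Expected emerging adult offspring = c × s(c):
  c=2: 2 × 0.84 = 1.680
  c=3: 3 × 0.74 = 2.220
  c=4: 4 × 0.65 = 2.600
  c=5: 5 × 0.51 = 2.550
  c=6: 6 × 0.41 = 2.460
  c=7: 7 × 0.25 = 1.750
Maximum at c = 4 (2.600 emerging adult offspring).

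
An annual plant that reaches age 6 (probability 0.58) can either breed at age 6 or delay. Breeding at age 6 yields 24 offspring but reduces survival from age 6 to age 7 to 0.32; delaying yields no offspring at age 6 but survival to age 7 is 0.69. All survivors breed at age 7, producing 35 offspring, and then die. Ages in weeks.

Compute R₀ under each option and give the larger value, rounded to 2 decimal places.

breed at age 6: R₀ = 0.58 × (24 + 0.32 × 35) = 0.58 × 35.2000 = 20.4160
delay to age 7: R₀ = 0.58 × (0.69 × 35) = 0.58 × 24.1500 = 14.0070
Higher: breed at age 6 (20.4160).

20.42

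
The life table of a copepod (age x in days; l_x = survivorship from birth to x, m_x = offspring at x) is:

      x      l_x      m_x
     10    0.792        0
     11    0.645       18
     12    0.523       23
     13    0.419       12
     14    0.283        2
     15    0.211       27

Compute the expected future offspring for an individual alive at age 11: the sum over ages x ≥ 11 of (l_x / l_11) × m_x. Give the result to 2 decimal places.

l_11 = 0.645. Conditional survival from age 11 to x is l_x / l_11.
  x=11: (0.645/0.645) × 18 = 18.0000
  x=12: (0.523/0.645) × 23 = 18.6496
  x=13: (0.419/0.645) × 12 = 7.7953
  x=14: (0.283/0.645) × 2 = 0.8775
  x=15: (0.211/0.645) × 27 = 8.8326
Sum = 18.0000 + 18.6496 + 7.7953 + 0.8775 + 8.8326 = 54.1550

54.16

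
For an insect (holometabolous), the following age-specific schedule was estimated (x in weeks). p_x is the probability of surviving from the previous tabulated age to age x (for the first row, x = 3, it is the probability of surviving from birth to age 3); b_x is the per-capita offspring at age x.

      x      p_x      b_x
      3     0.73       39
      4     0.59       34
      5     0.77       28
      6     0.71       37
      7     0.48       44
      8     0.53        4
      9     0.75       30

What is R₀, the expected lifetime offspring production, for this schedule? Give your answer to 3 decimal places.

Survivorship from birth: l_x = p_3·p_4·…·p_x.
  l_3 = 0.73000
  l_4 = 0.43070
  l_5 = 0.33164
  l_6 = 0.23546
  l_7 = 0.11302
  l_8 = 0.05990
  l_9 = 0.04493
R₀ = Σ l_x b_x:
  age 3: 0.73000 × 39 = 28.4700
  age 4: 0.43070 × 34 = 14.6438
  age 5: 0.33164 × 28 = 9.2859
  age 6: 0.23546 × 37 = 8.7120
  age 7: 0.11302 × 44 = 4.9729
  age 8: 0.05990 × 4 = 0.2396
  age 9: 0.04493 × 30 = 1.3479
R₀ = 28.4700 + 14.6438 + 9.2859 + 8.7120 + 4.9729 + 0.2396 + 1.3479 = 67.6721

67.672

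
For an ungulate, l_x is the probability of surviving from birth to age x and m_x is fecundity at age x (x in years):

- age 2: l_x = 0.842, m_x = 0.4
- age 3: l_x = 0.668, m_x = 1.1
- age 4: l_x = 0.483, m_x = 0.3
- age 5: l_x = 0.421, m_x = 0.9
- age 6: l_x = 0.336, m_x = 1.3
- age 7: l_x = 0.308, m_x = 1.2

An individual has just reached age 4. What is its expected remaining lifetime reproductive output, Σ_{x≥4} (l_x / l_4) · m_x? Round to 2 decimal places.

l_4 = 0.483. Conditional survival from age 4 to x is l_x / l_4.
  x=4: (0.483/0.483) × 0.3 = 0.3000
  x=5: (0.421/0.483) × 0.9 = 0.7845
  x=6: (0.336/0.483) × 1.3 = 0.9043
  x=7: (0.308/0.483) × 1.2 = 0.7652
Sum = 0.3000 + 0.7845 + 0.9043 + 0.7652 = 2.7540

2.75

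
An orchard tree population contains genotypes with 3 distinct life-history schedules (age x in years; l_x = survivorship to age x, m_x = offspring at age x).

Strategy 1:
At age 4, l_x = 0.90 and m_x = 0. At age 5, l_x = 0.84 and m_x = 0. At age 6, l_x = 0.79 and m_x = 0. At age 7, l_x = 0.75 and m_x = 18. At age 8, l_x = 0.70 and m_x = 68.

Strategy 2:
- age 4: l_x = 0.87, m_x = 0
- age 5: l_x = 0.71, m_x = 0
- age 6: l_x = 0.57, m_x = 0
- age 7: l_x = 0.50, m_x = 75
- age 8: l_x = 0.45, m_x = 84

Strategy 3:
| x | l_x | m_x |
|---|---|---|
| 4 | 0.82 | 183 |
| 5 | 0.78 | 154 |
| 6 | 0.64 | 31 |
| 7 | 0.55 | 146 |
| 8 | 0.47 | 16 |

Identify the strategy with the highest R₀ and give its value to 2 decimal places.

377.84

Strategy 1: R₀ = 0.90×0 + 0.84×0 + 0.79×0 + 0.75×18 + 0.70×68 = 61.1000
Strategy 2: R₀ = 0.87×0 + 0.71×0 + 0.57×0 + 0.50×75 + 0.45×84 = 75.3000
Strategy 3: R₀ = 0.82×183 + 0.78×154 + 0.64×31 + 0.55×146 + 0.47×16 = 377.8400
Highest R₀: strategy 3 with 377.8400.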